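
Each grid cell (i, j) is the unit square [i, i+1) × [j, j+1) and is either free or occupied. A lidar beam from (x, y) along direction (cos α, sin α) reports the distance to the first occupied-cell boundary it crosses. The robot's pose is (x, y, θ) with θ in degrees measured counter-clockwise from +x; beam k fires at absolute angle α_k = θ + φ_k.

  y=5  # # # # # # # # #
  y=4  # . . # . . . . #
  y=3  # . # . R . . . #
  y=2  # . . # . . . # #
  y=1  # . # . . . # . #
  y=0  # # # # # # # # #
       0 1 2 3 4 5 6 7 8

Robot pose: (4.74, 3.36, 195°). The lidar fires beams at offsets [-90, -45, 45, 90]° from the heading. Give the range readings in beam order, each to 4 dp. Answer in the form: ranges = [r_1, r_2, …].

ranges = [1.6979, 1.2800, 1.4800, 2.4433]

beam 1: φ=-90°, α=105°
  dir = (cos 105°, sin 105°) = (-0.2588, 0.9659); from cell (4,3)
  next x-line at t=2.8591, next y-line at t=0.6626; Δt_x=3.8637, Δt_y=1.0353
    y: enter (4,4) at t=0.6626
    y: enter (4,5) at t=1.6979 ← occupied
  → r_1 = 1.6979
beam 2: φ=-45°, α=150°
  dir = (cos 150°, sin 150°) = (-0.8660, 0.5000); from cell (4,3)
  next x-line at t=0.8545, next y-line at t=1.2800; Δt_x=1.1547, Δt_y=2.0000
    x: enter (3,3) at t=0.8545
    y: enter (3,4) at t=1.2800 ← occupied
  → r_2 = 1.2800
beam 3: φ=45°, α=240°
  dir = (cos 240°, sin 240°) = (-0.5000, -0.8660); from cell (4,3)
  next x-line at t=1.4800, next y-line at t=0.4157; Δt_x=2.0000, Δt_y=1.1547
    y: enter (4,2) at t=0.4157
    x: enter (3,2) at t=1.4800 ← occupied
  → r_3 = 1.4800
beam 4: φ=90°, α=285°
  dir = (cos 285°, sin 285°) = (0.2588, -0.9659); from cell (4,3)
  next x-line at t=1.0046, next y-line at t=0.3727; Δt_x=3.8637, Δt_y=1.0353
    y: enter (4,2) at t=0.3727
    x: enter (5,2) at t=1.0046
    y: enter (5,1) at t=1.4080
    y: enter (5,0) at t=2.4433 ← occupied
  → r_4 = 2.4433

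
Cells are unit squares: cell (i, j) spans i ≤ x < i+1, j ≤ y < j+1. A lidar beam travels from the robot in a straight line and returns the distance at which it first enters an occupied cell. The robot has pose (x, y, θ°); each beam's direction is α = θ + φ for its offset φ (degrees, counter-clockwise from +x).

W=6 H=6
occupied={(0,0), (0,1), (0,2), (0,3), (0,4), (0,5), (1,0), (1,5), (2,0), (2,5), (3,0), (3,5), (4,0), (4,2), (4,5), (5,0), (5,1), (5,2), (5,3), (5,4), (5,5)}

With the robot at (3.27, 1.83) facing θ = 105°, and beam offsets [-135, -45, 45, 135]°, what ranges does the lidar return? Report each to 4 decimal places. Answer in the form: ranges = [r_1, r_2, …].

ranges = [1.6600, 3.4600, 2.6212, 0.9584]

beam 1: φ=-135°, α=330°
  direction (0.8660, -0.5000); cell (3,1); t to first gridline: x 0.8429, y 1.6600 (then +1.1547 / +2.0000)
    (4,1) via x @ 0.8429
    (4,0) via y @ 1.6600  # hit
  → r_1 = 1.6600
beam 2: φ=-45°, α=60°
  direction (0.5000, 0.8660); cell (3,1); t to first gridline: x 1.4600, y 0.1963 (then +2.0000 / +1.1547)
    (3,2) via y @ 0.1963
    (3,3) via y @ 1.3510
    (4,3) via x @ 1.4600
    (4,4) via y @ 2.5057
    (5,4) via x @ 3.4600  # hit
  → r_2 = 3.4600
beam 3: φ=45°, α=150°
  direction (-0.8660, 0.5000); cell (3,1); t to first gridline: x 0.3118, y 0.3400 (then +1.1547 / +2.0000)
    (2,1) via x @ 0.3118
    (2,2) via y @ 0.3400
    (1,2) via x @ 1.4665
    (1,3) via y @ 2.3400
    (0,3) via x @ 2.6212  # hit
  → r_3 = 2.6212
beam 4: φ=135°, α=240°
  direction (-0.5000, -0.8660); cell (3,1); t to first gridline: x 0.5400, y 0.9584 (then +2.0000 / +1.1547)
    (2,1) via x @ 0.5400
    (2,0) via y @ 0.9584  # hit
  → r_4 = 0.9584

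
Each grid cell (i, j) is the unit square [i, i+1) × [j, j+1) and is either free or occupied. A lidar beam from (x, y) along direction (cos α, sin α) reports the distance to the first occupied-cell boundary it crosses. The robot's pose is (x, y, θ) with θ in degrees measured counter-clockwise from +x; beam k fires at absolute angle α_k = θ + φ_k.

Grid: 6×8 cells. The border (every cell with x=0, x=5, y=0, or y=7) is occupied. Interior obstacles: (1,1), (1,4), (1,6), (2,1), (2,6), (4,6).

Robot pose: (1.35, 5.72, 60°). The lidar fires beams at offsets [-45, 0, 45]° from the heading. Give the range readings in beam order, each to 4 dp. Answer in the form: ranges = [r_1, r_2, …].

beam 1: φ=-45°, α=15°
  cosα=0.9659 sinα=0.2588 | (1,5) | tMaxX 0.6729 tMaxY 1.0818 | tΔX 1.0353 tΔY 3.8637
    t=0.6729 [x] (2,5)
    t=1.0818 [y] (2,6) — stop
  → r_1 = 1.0818
beam 2: φ=0°, α=60°
  cosα=0.5000 sinα=0.8660 | (1,5) | tMaxX 1.3000 tMaxY 0.3233 | tΔX 2.0000 tΔY 1.1547
    t=0.3233 [y] (1,6) — stop
  → r_2 = 0.3233
beam 3: φ=45°, α=105°
  cosα=-0.2588 sinα=0.9659 | (1,5) | tMaxX 1.3523 tMaxY 0.2899 | tΔX 3.8637 tΔY 1.0353
    t=0.2899 [y] (1,6) — stop
  → r_3 = 0.2899

ranges = [1.0818, 0.3233, 0.2899]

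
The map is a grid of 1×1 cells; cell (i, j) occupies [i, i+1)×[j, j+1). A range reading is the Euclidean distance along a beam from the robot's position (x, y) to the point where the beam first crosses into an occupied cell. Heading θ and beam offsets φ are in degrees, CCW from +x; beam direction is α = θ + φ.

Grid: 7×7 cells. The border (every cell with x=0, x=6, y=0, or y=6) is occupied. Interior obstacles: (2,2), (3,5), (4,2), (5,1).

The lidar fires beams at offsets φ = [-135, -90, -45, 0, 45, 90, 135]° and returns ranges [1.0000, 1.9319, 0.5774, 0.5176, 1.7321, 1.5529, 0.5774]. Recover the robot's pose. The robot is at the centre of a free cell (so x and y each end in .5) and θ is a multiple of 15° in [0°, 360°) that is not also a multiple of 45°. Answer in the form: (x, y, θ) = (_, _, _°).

The pose lattice has 21·16 = 336 candidates. Test each by forward raycasting.
  (2.5, 5.5, 75°): beam 1 = 3.0000 ≠ 1.0000 ✗
  (3.5, 3.5, 255°): beam 1 = 2.8868 ≠ 1.0000 ✗
  (2.5, 1.5, 285°): beam 1 = 1.7321 ≠ 1.0000 ✗
  (1.5, 5.5, 105°): beam 1 = 5.1962 ≠ 1.0000 ✗
  (4.5, 3.5, 330°): beam 1 = 1.9319 ≠ 1.0000 ✗
  …
  (2.5, 1.5, 105°): r_1=1.0000, r_2=1.9319, r_3=0.5774, r_4=0.5176, r_5=1.7321, r_6=1.5529, r_7=0.5774 — all match ✓
Only this pose fits every beam.

(x, y, θ) = (2.5, 1.5, 105°)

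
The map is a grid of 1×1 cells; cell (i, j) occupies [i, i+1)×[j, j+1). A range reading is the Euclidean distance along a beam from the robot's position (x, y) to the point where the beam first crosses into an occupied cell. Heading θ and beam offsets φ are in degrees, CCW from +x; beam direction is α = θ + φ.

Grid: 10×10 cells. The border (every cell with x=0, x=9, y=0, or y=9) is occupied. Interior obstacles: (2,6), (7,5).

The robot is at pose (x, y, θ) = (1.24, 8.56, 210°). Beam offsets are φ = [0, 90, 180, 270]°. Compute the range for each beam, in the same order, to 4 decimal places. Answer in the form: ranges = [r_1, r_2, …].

beam 1: φ=0°, α=210°
  direction (-0.8660, -0.5000); cell (1,8); t to first gridline: x 0.2771, y 1.1200 (then +1.1547 / +2.0000)
    (0,8) via x @ 0.2771  # hit
  → r_1 = 0.2771
beam 2: φ=90°, α=300°
  direction (0.5000, -0.8660); cell (1,8); t to first gridline: x 1.5200, y 0.6466 (then +2.0000 / +1.1547)
    (1,7) via y @ 0.6466
    (2,7) via x @ 1.5200
    (2,6) via y @ 1.8013  # hit
  → r_2 = 1.8013
beam 3: φ=180°, α=30°
  direction (0.8660, 0.5000); cell (1,8); t to first gridline: x 0.8776, y 0.8800 (then +1.1547 / +2.0000)
    (2,8) via x @ 0.8776
    (2,9) via y @ 0.8800  # hit
  → r_3 = 0.8800
beam 4: φ=270°, α=120°
  direction (-0.5000, 0.8660); cell (1,8); t to first gridline: x 0.4800, y 0.5081 (then +2.0000 / +1.1547)
    (0,8) via x @ 0.4800  # hit
  → r_4 = 0.4800

ranges = [0.2771, 1.8013, 0.8800, 0.4800]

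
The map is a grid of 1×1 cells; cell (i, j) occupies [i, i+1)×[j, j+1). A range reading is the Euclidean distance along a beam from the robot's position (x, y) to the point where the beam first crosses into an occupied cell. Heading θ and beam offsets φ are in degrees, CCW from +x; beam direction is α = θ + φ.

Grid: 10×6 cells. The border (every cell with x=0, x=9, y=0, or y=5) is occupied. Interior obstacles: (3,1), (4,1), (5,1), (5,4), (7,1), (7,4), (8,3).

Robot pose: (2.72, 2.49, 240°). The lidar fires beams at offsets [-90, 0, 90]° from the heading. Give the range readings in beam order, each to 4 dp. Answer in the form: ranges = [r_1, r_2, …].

beam 1: φ=-90°, α=150°
  direction (-0.8660, 0.5000); cell (2,2); t to first gridline: x 0.8314, y 1.0200 (then +1.1547 / +2.0000)
    (1,2) via x @ 0.8314
    (1,3) via y @ 1.0200
    (0,3) via x @ 1.9861  # hit
  → r_1 = 1.9861
beam 2: φ=0°, α=240°
  direction (-0.5000, -0.8660); cell (2,2); t to first gridline: x 1.4400, y 0.5658 (then +2.0000 / +1.1547)
    (2,1) via y @ 0.5658
    (1,1) via x @ 1.4400
    (1,0) via y @ 1.7205  # hit
  → r_2 = 1.7205
beam 3: φ=90°, α=330°
  direction (0.8660, -0.5000); cell (2,2); t to first gridline: x 0.3233, y 0.9800 (then +1.1547 / +2.0000)
    (3,2) via x @ 0.3233
    (3,1) via y @ 0.9800  # hit
  → r_3 = 0.9800

ranges = [1.9861, 1.7205, 0.9800]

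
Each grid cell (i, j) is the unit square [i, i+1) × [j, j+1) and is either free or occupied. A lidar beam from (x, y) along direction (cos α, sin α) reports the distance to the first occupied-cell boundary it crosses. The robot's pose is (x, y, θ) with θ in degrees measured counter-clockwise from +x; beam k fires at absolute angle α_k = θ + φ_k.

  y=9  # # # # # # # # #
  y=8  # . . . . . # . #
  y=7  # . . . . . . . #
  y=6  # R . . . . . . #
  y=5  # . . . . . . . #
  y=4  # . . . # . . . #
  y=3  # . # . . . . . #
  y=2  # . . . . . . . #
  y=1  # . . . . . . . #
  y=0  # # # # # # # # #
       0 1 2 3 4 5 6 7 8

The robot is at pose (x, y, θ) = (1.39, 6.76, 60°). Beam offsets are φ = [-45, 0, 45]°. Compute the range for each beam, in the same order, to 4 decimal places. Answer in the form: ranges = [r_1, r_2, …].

ranges = [4.7910, 2.5865, 1.5068]

beam 1: φ=-45°, α=15°
  cosα=0.9659 sinα=0.2588 | (1,6) | tMaxX 0.6315 tMaxY 0.9273 | tΔX 1.0353 tΔY 3.8637
    t=0.6315 [x] (2,6)
    t=0.9273 [y] (2,7)
    t=1.6668 [x] (3,7)
    t=2.7021 [x] (4,7)
    t=3.7373 [x] (5,7)
    t=4.7726 [x] (6,7)
    t=4.7910 [y] (6,8) — stop
  → r_1 = 4.7910
beam 2: φ=0°, α=60°
  cosα=0.5000 sinα=0.8660 | (1,6) | tMaxX 1.2200 tMaxY 0.2771 | tΔX 2.0000 tΔY 1.1547
    t=0.2771 [y] (1,7)
    t=1.2200 [x] (2,7)
    t=1.4318 [y] (2,8)
    t=2.5865 [y] (2,9) — stop
  → r_2 = 2.5865
beam 3: φ=45°, α=105°
  cosα=-0.2588 sinα=0.9659 | (1,6) | tMaxX 1.5068 tMaxY 0.2485 | tΔX 3.8637 tΔY 1.0353
    t=0.2485 [y] (1,7)
    t=1.2837 [y] (1,8)
    t=1.5068 [x] (0,8) — stop
  → r_3 = 1.5068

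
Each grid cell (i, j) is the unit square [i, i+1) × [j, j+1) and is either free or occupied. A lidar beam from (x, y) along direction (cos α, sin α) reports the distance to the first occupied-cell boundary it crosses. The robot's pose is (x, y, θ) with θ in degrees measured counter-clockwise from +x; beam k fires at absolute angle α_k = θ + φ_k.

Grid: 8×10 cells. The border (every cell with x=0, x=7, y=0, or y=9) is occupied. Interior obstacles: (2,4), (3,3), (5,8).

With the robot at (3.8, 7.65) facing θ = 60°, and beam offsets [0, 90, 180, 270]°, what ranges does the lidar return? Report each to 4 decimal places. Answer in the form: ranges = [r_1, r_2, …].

ranges = [1.5588, 2.7000, 3.0600, 3.6950]

beam 1: φ=0°, α=60°
  d=(0.5000,0.8660)  start (3,7)  tX=0.4000 tY=0.4041  stride 1/|dx|=2.0000 1/|dy|=1.1547
    cross x-line → (4,7), t=0.4000
    cross y-line → (4,8), t=0.4041
    cross y-line → (4,9), t=1.5588 (wall)
  → r_1 = 1.5588
beam 2: φ=90°, α=150°
  d=(-0.8660,0.5000)  start (3,7)  tX=0.9238 tY=0.7000  stride 1/|dx|=1.1547 1/|dy|=2.0000
    cross y-line → (3,8), t=0.7000
    cross x-line → (2,8), t=0.9238
    cross x-line → (1,8), t=2.0785
    cross y-line → (1,9), t=2.7000 (wall)
  → r_2 = 2.7000
beam 3: φ=180°, α=240°
  d=(-0.5000,-0.8660)  start (3,7)  tX=1.6000 tY=0.7506  stride 1/|dx|=2.0000 1/|dy|=1.1547
    cross y-line → (3,6), t=0.7506
    cross x-line → (2,6), t=1.6000
    cross y-line → (2,5), t=1.9053
    cross y-line → (2,4), t=3.0600 (wall)
  → r_3 = 3.0600
beam 4: φ=270°, α=330°
  d=(0.8660,-0.5000)  start (3,7)  tX=0.2309 tY=1.3000  stride 1/|dx|=1.1547 1/|dy|=2.0000
    cross x-line → (4,7), t=0.2309
    cross y-line → (4,6), t=1.3000
    cross x-line → (5,6), t=1.3856
    cross x-line → (6,6), t=2.5403
    cross y-line → (6,5), t=3.3000
    cross x-line → (7,5), t=3.6950 (wall)
  → r_4 = 3.6950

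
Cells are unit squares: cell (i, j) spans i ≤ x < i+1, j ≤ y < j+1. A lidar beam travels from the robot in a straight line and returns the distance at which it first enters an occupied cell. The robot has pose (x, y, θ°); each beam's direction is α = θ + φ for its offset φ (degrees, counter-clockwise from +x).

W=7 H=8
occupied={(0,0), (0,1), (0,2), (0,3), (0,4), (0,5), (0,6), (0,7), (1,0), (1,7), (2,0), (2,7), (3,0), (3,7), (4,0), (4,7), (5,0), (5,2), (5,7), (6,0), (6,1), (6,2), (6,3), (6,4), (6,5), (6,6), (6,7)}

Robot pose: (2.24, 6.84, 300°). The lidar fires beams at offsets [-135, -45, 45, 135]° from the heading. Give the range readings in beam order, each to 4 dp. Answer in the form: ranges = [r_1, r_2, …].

beam 1: φ=-135°, α=165°
  direction (-0.9659, 0.2588); cell (2,6); t to first gridline: x 0.2485, y 0.6182 (then +1.0353 / +3.8637)
    (1,6) via x @ 0.2485
    (1,7) via y @ 0.6182  # hit
  → r_1 = 0.6182
beam 2: φ=-45°, α=255°
  direction (-0.2588, -0.9659); cell (2,6); t to first gridline: x 0.9273, y 0.8696 (then +3.8637 / +1.0353)
    (2,5) via y @ 0.8696
    (1,5) via x @ 0.9273
    (1,4) via y @ 1.9049
    (1,3) via y @ 2.9402
    (1,2) via y @ 3.9755
    (0,2) via x @ 4.7910  # hit
  → r_2 = 4.7910
beam 3: φ=45°, α=345°
  direction (0.9659, -0.2588); cell (2,6); t to first gridline: x 0.7868, y 3.2455 (then +1.0353 / +3.8637)
    (3,6) via x @ 0.7868
    (4,6) via x @ 1.8221
    (5,6) via x @ 2.8574
    (5,5) via y @ 3.2455
    (6,5) via x @ 3.8926  # hit
  → r_3 = 3.8926
beam 4: φ=135°, α=75°
  direction (0.2588, 0.9659); cell (2,6); t to first gridline: x 2.9364, y 0.1656 (then +3.8637 / +1.0353)
    (2,7) via y @ 0.1656  # hit
  → r_4 = 0.1656

ranges = [0.6182, 4.7910, 3.8926, 0.1656]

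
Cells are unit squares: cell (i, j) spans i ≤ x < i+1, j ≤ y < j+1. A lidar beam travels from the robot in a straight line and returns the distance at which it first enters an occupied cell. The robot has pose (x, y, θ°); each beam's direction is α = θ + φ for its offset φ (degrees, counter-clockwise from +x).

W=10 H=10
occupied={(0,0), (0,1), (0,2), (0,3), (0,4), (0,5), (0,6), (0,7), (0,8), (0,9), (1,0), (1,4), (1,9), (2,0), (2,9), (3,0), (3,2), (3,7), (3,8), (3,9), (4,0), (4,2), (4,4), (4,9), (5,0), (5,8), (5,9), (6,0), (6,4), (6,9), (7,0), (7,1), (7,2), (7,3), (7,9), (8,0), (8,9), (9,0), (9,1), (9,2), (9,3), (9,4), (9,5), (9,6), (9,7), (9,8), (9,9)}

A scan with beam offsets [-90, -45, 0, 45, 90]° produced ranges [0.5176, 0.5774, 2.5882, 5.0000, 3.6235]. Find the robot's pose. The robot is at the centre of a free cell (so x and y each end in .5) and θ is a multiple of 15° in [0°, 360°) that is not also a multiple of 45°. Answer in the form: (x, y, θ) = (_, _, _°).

Candidates: 53 free-cell centres × 16 headings = 848 poses. Raycast each; keep the one whose scan matches to 4 dp.
  (2.5, 1.5, 195°): beam 1 = 2.5882 ≠ 0.5176 ✗
  (2.5, 5.5, 120°): beam 1 = 7.0000 ≠ 0.5176 ✗
  (2.5, 3.5, 255°): beam 1 = 1.5529 ≠ 0.5176 ✗
  …
  (1.5, 5.5, 345°): r_1=0.5176, r_2=0.5774, r_3=2.5882, r_4=5.0000, r_5=3.6235 — all match ✓
Only this pose fits every beam.

(x, y, θ) = (1.5, 5.5, 345°)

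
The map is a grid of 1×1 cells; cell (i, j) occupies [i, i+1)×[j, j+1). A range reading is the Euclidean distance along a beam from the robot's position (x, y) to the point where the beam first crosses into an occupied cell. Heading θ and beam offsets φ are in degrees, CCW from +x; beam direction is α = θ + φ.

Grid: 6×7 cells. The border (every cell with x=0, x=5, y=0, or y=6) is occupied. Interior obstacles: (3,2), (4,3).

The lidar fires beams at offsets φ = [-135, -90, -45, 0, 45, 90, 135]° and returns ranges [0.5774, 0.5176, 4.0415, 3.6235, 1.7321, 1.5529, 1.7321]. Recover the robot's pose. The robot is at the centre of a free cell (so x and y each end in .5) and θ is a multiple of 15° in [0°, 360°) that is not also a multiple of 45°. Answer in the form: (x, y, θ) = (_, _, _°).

(x, y, θ) = (2.5, 2.5, 105°)

Enumerate (i+0.5, j+0.5, θ) over the 18 free cells and 16 admissible headings. For each, cast all 7 beams and compare to the given ranges.
  (3.5, 1.5, 195°): beam 3 = 2.8868 ≠ 4.0415 ✗
  (4.5, 1.5, 75°): beam 3 = 0.5774 ≠ 4.0415 ✗
  (2.5, 2.5, 30°): beam 1 = 1.5529 ≠ 0.5774 ✗
  (3.5, 3.5, 240°): beam 1 = 2.5882 ≠ 0.5774 ✗
  …
  (2.5, 2.5, 105°): r_1=0.5774, r_2=0.5176, r_3=4.0415, r_4=3.6235, r_5=1.7321, r_6=1.5529, r_7=1.7321 — all match ✓
Only this pose fits every beam.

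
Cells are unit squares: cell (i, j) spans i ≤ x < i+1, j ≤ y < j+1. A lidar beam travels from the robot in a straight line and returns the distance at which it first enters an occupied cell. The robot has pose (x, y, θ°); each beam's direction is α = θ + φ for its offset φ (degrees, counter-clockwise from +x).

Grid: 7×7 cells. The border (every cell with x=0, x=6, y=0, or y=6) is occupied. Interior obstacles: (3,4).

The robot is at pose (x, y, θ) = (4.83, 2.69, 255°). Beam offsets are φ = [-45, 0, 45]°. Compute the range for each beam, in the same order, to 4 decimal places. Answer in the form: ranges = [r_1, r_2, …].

ranges = [3.3800, 1.7496, 1.9514]

beam 1: φ=-45°, α=210°
  direction (-0.8660, -0.5000); cell (4,2); t to first gridline: x 0.9584, y 1.3800 (then +1.1547 / +2.0000)
    (3,2) via x @ 0.9584
    (3,1) via y @ 1.3800
    (2,1) via x @ 2.1131
    (1,1) via x @ 3.2678
    (1,0) via y @ 3.3800  # hit
  → r_1 = 3.3800
beam 2: φ=0°, α=255°
  direction (-0.2588, -0.9659); cell (4,2); t to first gridline: x 3.2069, y 0.7143 (then +3.8637 / +1.0353)
    (4,1) via y @ 0.7143
    (4,0) via y @ 1.7496  # hit
  → r_2 = 1.7496
beam 3: φ=45°, α=300°
  direction (0.5000, -0.8660); cell (4,2); t to first gridline: x 0.3400, y 0.7967 (then +2.0000 / +1.1547)
    (5,2) via x @ 0.3400
    (5,1) via y @ 0.7967
    (5,0) via y @ 1.9514  # hit
  → r_3 = 1.9514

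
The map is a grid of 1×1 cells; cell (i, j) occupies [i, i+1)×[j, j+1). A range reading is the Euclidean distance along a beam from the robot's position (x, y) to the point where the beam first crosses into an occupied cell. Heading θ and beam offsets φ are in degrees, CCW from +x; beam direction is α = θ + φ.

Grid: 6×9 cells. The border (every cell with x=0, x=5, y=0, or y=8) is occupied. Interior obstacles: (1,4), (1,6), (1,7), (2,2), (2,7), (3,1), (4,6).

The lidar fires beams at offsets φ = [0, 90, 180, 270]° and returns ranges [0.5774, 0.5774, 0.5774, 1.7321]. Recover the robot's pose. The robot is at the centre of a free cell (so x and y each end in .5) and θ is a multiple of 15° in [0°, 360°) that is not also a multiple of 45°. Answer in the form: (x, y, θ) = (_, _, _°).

(x, y, θ) = (2.5, 1.5, 240°)

The pose lattice has 21·16 = 336 candidates. Test each by forward raycasting.
  (2.5, 5.5, 150°): beam 1 = 1.0000 ≠ 0.5774 ✗
  (3.5, 2.5, 255°): beam 1 = 0.5176 ≠ 0.5774 ✗
  (1.5, 3.5, 255°): beam 1 = 1.9319 ≠ 0.5774 ✗
  (4.5, 2.5, 330°): beam 2 = 1.0000 ≠ 0.5774 ✗
  …
  (2.5, 1.5, 240°): r_1=0.5774, r_2=0.5774, r_3=0.5774, r_4=1.7321 — all match ✓
Only this pose fits every beam.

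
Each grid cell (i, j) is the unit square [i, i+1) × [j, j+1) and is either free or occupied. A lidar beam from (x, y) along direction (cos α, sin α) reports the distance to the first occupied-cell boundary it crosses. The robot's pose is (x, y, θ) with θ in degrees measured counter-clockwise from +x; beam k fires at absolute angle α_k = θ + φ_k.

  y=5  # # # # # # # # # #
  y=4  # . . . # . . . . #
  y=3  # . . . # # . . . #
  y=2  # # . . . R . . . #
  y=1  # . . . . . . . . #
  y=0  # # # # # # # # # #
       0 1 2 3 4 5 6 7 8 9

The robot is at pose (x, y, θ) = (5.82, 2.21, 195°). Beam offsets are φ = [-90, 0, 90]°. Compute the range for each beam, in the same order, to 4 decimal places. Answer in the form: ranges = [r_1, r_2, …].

beam 1: φ=-90°, α=105°
  cosα=-0.2588 sinα=0.9659 | (5,2) | tMaxX 3.1682 tMaxY 0.8179 | tΔX 3.8637 tΔY 1.0353
    t=0.8179 [y] (5,3) — stop
  → r_1 = 0.8179
beam 2: φ=0°, α=195°
  cosα=-0.9659 sinα=-0.2588 | (5,2) | tMaxX 0.8489 tMaxY 0.8114 | tΔX 1.0353 tΔY 3.8637
    t=0.8114 [y] (5,1)
    t=0.8489 [x] (4,1)
    t=1.8842 [x] (3,1)
    t=2.9195 [x] (2,1)
    t=3.9548 [x] (1,1)
    t=4.6751 [y] (1,0) — stop
  → r_2 = 4.6751
beam 3: φ=90°, α=285°
  cosα=0.2588 sinα=-0.9659 | (5,2) | tMaxX 0.6955 tMaxY 0.2174 | tΔX 3.8637 tΔY 1.0353
    t=0.2174 [y] (5,1)
    t=0.6955 [x] (6,1)
    t=1.2527 [y] (6,0) — stop
  → r_3 = 1.2527

ranges = [0.8179, 4.6751, 1.2527]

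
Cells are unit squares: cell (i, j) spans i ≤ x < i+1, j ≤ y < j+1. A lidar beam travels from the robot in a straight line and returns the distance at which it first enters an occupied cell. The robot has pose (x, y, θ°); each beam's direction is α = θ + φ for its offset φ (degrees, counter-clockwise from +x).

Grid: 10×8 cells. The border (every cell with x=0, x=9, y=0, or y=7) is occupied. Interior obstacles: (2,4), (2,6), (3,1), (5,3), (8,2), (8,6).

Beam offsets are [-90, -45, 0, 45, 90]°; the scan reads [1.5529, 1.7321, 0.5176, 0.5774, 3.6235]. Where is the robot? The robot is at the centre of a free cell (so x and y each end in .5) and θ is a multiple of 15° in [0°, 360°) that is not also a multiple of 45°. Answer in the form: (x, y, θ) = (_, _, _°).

(x, y, θ) = (7.5, 2.5, 345°)

The pose lattice has 42·16 = 672 candidates. Test each by forward raycasting.
  (3.5, 2.5, 255°): beam 1 = 2.5882 ≠ 1.5529 ✗
  (1.5, 1.5, 300°): beam 1 = 0.5774 ≠ 1.5529 ✗
  (5.5, 5.5, 195°): beam 2 = 2.8868 ≠ 1.7321 ✗
  (1.5, 4.5, 105°): beam 1 = 0.5176 ≠ 1.5529 ✗
  …
  (7.5, 2.5, 345°): r_1=1.5529, r_2=1.7321, r_3=0.5176, r_4=0.5774, r_5=3.6235 — all match ✓
Unique over the lattice → pose = (7.5, 2.5, 345°).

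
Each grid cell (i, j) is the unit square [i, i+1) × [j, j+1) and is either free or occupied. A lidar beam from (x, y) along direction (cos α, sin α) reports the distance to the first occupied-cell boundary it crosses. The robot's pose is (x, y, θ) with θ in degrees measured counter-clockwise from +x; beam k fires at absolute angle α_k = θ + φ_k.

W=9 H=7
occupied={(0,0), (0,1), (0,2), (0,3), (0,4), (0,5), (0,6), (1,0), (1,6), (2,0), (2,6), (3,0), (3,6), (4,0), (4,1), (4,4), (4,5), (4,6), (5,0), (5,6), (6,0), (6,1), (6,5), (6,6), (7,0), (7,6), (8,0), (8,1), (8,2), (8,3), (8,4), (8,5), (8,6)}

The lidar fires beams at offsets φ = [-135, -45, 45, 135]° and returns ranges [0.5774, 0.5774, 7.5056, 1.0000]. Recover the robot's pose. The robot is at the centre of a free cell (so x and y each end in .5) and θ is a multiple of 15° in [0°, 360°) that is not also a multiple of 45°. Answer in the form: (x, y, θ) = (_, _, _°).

Enumerate (i+0.5, j+0.5, θ) over the 30 free cells and 16 admissible headings. For each, cast all 4 beams and compare to the given ranges.
  (7.5, 5.5, 105°): beam 3 = 0.5774 ≠ 7.5056 ✗
  (1.5, 5.5, 240°): beam 1 = 0.5176 ≠ 0.5774 ✗
  (2.5, 2.5, 345°): beam 1 = 1.7321 ≠ 0.5774 ✗
  (2.5, 5.5, 165°): beam 1 = 1.0000 ≠ 0.5774 ✗
  …
  (1.5, 1.5, 345°): r_1=0.5774, r_2=0.5774, r_3=7.5056, r_4=1.0000 — all match ✓
No second candidate reproduces the full scan.

(x, y, θ) = (1.5, 1.5, 345°)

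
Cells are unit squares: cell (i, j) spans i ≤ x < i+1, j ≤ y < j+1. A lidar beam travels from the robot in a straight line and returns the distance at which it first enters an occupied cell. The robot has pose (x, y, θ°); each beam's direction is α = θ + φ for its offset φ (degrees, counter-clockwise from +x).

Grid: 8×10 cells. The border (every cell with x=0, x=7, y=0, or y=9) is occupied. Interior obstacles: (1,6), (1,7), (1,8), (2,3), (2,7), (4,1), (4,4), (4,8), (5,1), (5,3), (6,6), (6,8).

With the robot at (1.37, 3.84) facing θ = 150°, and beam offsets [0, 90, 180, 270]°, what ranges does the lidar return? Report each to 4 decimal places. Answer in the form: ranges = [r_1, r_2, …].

ranges = [0.4272, 0.7400, 0.7275, 5.2600]

beam 1: φ=0°, α=150°
  dir = (cos 150°, sin 150°) = (-0.8660, 0.5000); from cell (1,3)
  next x-line at t=0.4272, next y-line at t=0.3200; Δt_x=1.1547, Δt_y=2.0000
    y: enter (1,4) at t=0.3200
    x: enter (0,4) at t=0.4272 ← occupied
  → r_1 = 0.4272
beam 2: φ=90°, α=240°
  dir = (cos 240°, sin 240°) = (-0.5000, -0.8660); from cell (1,3)
  next x-line at t=0.7400, next y-line at t=0.9699; Δt_x=2.0000, Δt_y=1.1547
    x: enter (0,3) at t=0.7400 ← occupied
  → r_2 = 0.7400
beam 3: φ=180°, α=330°
  dir = (cos 330°, sin 330°) = (0.8660, -0.5000); from cell (1,3)
  next x-line at t=0.7275, next y-line at t=1.6800; Δt_x=1.1547, Δt_y=2.0000
    x: enter (2,3) at t=0.7275 ← occupied
  → r_3 = 0.7275
beam 4: φ=270°, α=60°
  dir = (cos 60°, sin 60°) = (0.5000, 0.8660); from cell (1,3)
  next x-line at t=1.2600, next y-line at t=0.1848; Δt_x=2.0000, Δt_y=1.1547
    y: enter (1,4) at t=0.1848
    x: enter (2,4) at t=1.2600
    y: enter (2,5) at t=1.3395
    y: enter (2,6) at t=2.4942
    x: enter (3,6) at t=3.2600
    y: enter (3,7) at t=3.6489
    y: enter (3,8) at t=4.8036
    x: enter (4,8) at t=5.2600 ← occupied
  → r_4 = 5.2600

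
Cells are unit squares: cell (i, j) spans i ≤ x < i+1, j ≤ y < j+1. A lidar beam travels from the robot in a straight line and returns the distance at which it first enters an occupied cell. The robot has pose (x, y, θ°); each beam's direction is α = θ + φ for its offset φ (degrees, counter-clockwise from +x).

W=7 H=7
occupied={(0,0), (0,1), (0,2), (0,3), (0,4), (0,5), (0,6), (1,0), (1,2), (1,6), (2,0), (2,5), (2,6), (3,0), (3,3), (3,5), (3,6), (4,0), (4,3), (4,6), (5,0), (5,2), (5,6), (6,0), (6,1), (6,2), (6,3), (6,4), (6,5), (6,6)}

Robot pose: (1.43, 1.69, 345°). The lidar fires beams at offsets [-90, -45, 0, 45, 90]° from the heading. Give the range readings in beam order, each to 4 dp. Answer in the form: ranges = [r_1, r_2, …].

ranges = [0.7143, 0.7967, 2.6660, 0.6200, 0.3209]

beam 1: φ=-90°, α=255°
  dir = (cos 255°, sin 255°) = (-0.2588, -0.9659); from cell (1,1)
  next x-line at t=1.6614, next y-line at t=0.7143; Δt_x=3.8637, Δt_y=1.0353
    y: enter (1,0) at t=0.7143 ← occupied
  → r_1 = 0.7143
beam 2: φ=-45°, α=300°
  dir = (cos 300°, sin 300°) = (0.5000, -0.8660); from cell (1,1)
  next x-line at t=1.1400, next y-line at t=0.7967; Δt_x=2.0000, Δt_y=1.1547
    y: enter (1,0) at t=0.7967 ← occupied
  → r_2 = 0.7967
beam 3: φ=0°, α=345°
  dir = (cos 345°, sin 345°) = (0.9659, -0.2588); from cell (1,1)
  next x-line at t=0.5901, next y-line at t=2.6660; Δt_x=1.0353, Δt_y=3.8637
    x: enter (2,1) at t=0.5901
    x: enter (3,1) at t=1.6254
    x: enter (4,1) at t=2.6607
    y: enter (4,0) at t=2.6660 ← occupied
  → r_3 = 2.6660
beam 4: φ=45°, α=30°
  dir = (cos 30°, sin 30°) = (0.8660, 0.5000); from cell (1,1)
  next x-line at t=0.6582, next y-line at t=0.6200; Δt_x=1.1547, Δt_y=2.0000
    y: enter (1,2) at t=0.6200 ← occupied
  → r_4 = 0.6200
beam 5: φ=90°, α=75°
  dir = (cos 75°, sin 75°) = (0.2588, 0.9659); from cell (1,1)
  next x-line at t=2.2023, next y-line at t=0.3209; Δt_x=3.8637, Δt_y=1.0353
    y: enter (1,2) at t=0.3209 ← occupied
  → r_5 = 0.3209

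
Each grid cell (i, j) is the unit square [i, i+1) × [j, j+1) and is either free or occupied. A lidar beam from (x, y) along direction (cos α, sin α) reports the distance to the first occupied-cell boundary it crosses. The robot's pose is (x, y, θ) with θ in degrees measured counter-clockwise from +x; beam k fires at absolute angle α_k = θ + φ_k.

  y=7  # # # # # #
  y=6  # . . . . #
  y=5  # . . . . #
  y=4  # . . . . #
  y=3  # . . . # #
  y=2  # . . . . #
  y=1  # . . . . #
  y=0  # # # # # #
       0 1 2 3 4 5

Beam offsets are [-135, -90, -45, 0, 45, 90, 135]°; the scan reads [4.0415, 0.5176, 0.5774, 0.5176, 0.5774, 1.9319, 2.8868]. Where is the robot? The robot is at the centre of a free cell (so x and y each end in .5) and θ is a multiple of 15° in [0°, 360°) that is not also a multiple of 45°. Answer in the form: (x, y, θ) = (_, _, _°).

Enumerate (i+0.5, j+0.5, θ) over the 23 free cells and 16 admissible headings. For each, cast all 7 beams and compare to the given ranges.
  (1.5, 4.5, 150°): beam 1 = 3.6235 ≠ 4.0415 ✗
  (3.5, 4.5, 150°): beam 1 = 1.5529 ≠ 4.0415 ✗
  (3.5, 2.5, 300°): beam 1 = 2.5882 ≠ 4.0415 ✗
  …
  (4.5, 4.5, 345°): r_1=4.0415, r_2=0.5176, r_3=0.5774, r_4=0.5176, r_5=0.5774, r_6=1.9319, r_7=2.8868 — all match ✓
Only this pose fits every beam.

(x, y, θ) = (4.5, 4.5, 345°)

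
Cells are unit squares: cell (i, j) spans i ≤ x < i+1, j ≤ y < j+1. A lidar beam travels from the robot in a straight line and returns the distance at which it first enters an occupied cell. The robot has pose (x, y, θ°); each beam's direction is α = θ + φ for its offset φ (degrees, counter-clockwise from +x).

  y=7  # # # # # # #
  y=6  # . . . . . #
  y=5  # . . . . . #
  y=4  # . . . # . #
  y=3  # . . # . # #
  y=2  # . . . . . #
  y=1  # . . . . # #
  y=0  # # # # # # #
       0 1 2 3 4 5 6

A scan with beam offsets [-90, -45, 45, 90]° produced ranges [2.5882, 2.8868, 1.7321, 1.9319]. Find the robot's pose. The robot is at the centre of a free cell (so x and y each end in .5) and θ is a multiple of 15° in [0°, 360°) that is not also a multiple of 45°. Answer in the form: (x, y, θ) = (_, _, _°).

(x, y, θ) = (3.5, 2.5, 255°)

Enumerate (i+0.5, j+0.5, θ) over the 26 free cells and 16 admissible headings. For each, cast all 4 beams and compare to the given ranges.
  (2.5, 5.5, 150°): beam 1 = 1.7321 ≠ 2.5882 ✗
  (3.5, 2.5, 15°): beam 1 = 1.5529 ≠ 2.5882 ✗
  (3.5, 5.5, 300°): beam 1 = 2.8868 ≠ 2.5882 ✗
  …
  (3.5, 2.5, 255°): r_1=2.5882, r_2=2.8868, r_3=1.7321, r_4=1.9319 — all match ✓
No second candidate reproduces the full scan.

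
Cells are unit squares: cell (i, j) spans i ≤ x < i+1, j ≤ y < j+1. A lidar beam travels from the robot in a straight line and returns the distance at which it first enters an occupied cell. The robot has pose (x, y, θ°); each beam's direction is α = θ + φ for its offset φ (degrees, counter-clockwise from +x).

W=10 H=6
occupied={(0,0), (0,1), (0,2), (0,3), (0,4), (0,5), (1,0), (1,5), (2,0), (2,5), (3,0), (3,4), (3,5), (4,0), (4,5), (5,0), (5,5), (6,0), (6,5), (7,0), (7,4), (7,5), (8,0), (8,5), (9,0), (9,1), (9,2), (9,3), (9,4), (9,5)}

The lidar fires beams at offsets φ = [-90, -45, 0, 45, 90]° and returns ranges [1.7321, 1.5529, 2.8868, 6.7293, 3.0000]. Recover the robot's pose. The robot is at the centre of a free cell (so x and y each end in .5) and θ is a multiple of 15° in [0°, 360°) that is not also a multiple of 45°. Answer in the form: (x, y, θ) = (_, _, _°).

Candidates: 30 free-cell centres × 16 headings = 480 poses. Raycast each; keep the one whose scan matches to 4 dp.
  (2.5, 1.5, 75°): beam 1 = 1.9319 ≠ 1.7321 ✗
  (8.5, 2.5, 165°): beam 1 = 1.9319 ≠ 1.7321 ✗
  (2.5, 3.5, 120°): beam 1 = 1.0000 ≠ 1.7321 ✗
  …
  (7.5, 2.5, 120°): r_1=1.7321, r_2=1.5529, r_3=2.8868, r_4=6.7293, r_5=3.0000 — all match ✓
Unique over the lattice → pose = (7.5, 2.5, 120°).

(x, y, θ) = (7.5, 2.5, 120°)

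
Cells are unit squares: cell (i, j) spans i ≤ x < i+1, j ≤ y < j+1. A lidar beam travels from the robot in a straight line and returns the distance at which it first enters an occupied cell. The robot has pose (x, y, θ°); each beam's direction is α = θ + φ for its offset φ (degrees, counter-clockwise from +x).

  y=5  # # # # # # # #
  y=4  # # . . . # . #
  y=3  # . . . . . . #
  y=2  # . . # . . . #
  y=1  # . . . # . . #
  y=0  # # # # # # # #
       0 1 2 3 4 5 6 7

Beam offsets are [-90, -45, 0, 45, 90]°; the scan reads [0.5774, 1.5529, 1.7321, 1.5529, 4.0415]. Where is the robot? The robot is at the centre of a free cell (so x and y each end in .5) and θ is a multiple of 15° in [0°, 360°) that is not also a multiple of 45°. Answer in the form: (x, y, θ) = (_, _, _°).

The pose lattice has 20·16 = 320 candidates. Test each by forward raycasting.
  (5.5, 1.5, 285°): beam 1 = 0.5176 ≠ 0.5774 ✗
  (3.5, 1.5, 255°): beam 1 = 2.5882 ≠ 0.5774 ✗
  (2.5, 4.5, 240°): beam 2 = 0.5176 ≠ 1.5529 ✗
  (5.5, 2.5, 120°): beam 1 = 1.7321 ≠ 0.5774 ✗
  (1.5, 1.5, 210°): beam 1 = 1.0000 ≠ 0.5774 ✗
  …
  (1.5, 2.5, 300°): r_1=0.5774, r_2=1.5529, r_3=1.7321, r_4=1.5529, r_5=4.0415 — all match ✓
Unique over the lattice → pose = (1.5, 2.5, 300°).

(x, y, θ) = (1.5, 2.5, 300°)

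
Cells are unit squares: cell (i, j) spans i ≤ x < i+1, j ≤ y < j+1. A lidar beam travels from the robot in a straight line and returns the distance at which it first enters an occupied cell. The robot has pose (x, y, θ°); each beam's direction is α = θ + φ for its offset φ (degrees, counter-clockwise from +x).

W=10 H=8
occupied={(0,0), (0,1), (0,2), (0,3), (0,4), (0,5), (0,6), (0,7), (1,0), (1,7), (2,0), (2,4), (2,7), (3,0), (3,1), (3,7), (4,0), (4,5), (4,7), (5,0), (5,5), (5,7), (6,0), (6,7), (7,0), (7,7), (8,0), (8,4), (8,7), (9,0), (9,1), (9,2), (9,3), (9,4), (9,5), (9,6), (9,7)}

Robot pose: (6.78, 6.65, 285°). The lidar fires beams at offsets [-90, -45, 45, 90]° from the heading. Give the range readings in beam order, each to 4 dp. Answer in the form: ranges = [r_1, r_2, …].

ranges = [2.5114, 1.5600, 2.5634, 1.3523]

beam 1: φ=-90°, α=195°
  dir = (cos 195°, sin 195°) = (-0.9659, -0.2588); from cell (6,6)
  next x-line at t=0.8075, next y-line at t=2.5114; Δt_x=1.0353, Δt_y=3.8637
    x: enter (5,6) at t=0.8075
    x: enter (4,6) at t=1.8428
    y: enter (4,5) at t=2.5114 ← occupied
  → r_1 = 2.5114
beam 2: φ=-45°, α=240°
  dir = (cos 240°, sin 240°) = (-0.5000, -0.8660); from cell (6,6)
  next x-line at t=1.5600, next y-line at t=0.7506; Δt_x=2.0000, Δt_y=1.1547
    y: enter (6,5) at t=0.7506
    x: enter (5,5) at t=1.5600 ← occupied
  → r_2 = 1.5600
beam 3: φ=45°, α=330°
  dir = (cos 330°, sin 330°) = (0.8660, -0.5000); from cell (6,6)
  next x-line at t=0.2540, next y-line at t=1.3000; Δt_x=1.1547, Δt_y=2.0000
    x: enter (7,6) at t=0.2540
    y: enter (7,5) at t=1.3000
    x: enter (8,5) at t=1.4087
    x: enter (9,5) at t=2.5634 ← occupied
  → r_3 = 2.5634
beam 4: φ=90°, α=15°
  dir = (cos 15°, sin 15°) = (0.9659, 0.2588); from cell (6,6)
  next x-line at t=0.2278, next y-line at t=1.3523; Δt_x=1.0353, Δt_y=3.8637
    x: enter (7,6) at t=0.2278
    x: enter (8,6) at t=1.2630
    y: enter (8,7) at t=1.3523 ← occupied
  → r_4 = 1.3523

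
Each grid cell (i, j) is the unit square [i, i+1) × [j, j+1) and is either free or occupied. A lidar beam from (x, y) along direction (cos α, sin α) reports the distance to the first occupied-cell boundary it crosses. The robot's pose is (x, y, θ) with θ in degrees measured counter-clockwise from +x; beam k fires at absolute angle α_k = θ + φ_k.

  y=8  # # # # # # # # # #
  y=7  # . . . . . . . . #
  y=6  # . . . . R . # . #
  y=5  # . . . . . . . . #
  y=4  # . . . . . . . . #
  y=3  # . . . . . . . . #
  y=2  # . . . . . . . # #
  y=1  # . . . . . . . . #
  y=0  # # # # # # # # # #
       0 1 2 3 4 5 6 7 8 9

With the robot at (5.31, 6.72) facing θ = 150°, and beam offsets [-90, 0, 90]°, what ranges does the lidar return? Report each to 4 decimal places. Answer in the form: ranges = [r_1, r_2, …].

beam 1: φ=-90°, α=60°
  cosα=0.5000 sinα=0.8660 | (5,6) | tMaxX 1.3800 tMaxY 0.3233 | tΔX 2.0000 tΔY 1.1547
    t=0.3233 [y] (5,7)
    t=1.3800 [x] (6,7)
    t=1.4780 [y] (6,8) — stop
  → r_1 = 1.4780
beam 2: φ=0°, α=150°
  cosα=-0.8660 sinα=0.5000 | (5,6) | tMaxX 0.3580 tMaxY 0.5600 | tΔX 1.1547 tΔY 2.0000
    t=0.3580 [x] (4,6)
    t=0.5600 [y] (4,7)
    t=1.5127 [x] (3,7)
    t=2.5600 [y] (3,8) — stop
  → r_2 = 2.5600
beam 3: φ=90°, α=240°
  cosα=-0.5000 sinα=-0.8660 | (5,6) | tMaxX 0.6200 tMaxY 0.8314 | tΔX 2.0000 tΔY 1.1547
    t=0.6200 [x] (4,6)
    t=0.8314 [y] (4,5)
    t=1.9861 [y] (4,4)
    t=2.6200 [x] (3,4)
    t=3.1408 [y] (3,3)
    t=4.2955 [y] (3,2)
    t=4.6200 [x] (2,2)
    t=5.4502 [y] (2,1)
    t=6.6049 [y] (2,0) — stop
  → r_3 = 6.6049

ranges = [1.4780, 2.5600, 6.6049]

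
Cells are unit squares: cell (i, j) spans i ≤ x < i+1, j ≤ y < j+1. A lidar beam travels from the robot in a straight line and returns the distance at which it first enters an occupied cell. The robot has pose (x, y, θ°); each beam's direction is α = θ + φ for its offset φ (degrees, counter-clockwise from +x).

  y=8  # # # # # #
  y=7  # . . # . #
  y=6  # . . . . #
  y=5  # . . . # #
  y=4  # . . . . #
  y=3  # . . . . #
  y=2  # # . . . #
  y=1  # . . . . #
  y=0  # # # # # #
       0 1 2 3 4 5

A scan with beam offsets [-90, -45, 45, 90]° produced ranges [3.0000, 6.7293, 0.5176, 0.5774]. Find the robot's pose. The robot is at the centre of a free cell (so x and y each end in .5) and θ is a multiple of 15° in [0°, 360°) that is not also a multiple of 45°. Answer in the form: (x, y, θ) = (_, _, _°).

The pose lattice has 25·16 = 400 candidates. Test each by forward raycasting.
  (3.5, 5.5, 165°): beam 1 = 1.5529 ≠ 3.0000 ✗
  (4.5, 6.5, 345°): beam 1 = 0.5176 ≠ 3.0000 ✗
  (1.5, 4.5, 210°): beam 1 = 1.0000 ≠ 3.0000 ✗
  (4.5, 4.5, 75°): beam 1 = 0.5176 ≠ 3.0000 ✗
  …
  (2.5, 7.5, 330°): r_1=3.0000, r_2=6.7293, r_3=0.5176, r_4=0.5774 — all match ✓
Unique over the lattice → pose = (2.5, 7.5, 330°).

(x, y, θ) = (2.5, 7.5, 330°)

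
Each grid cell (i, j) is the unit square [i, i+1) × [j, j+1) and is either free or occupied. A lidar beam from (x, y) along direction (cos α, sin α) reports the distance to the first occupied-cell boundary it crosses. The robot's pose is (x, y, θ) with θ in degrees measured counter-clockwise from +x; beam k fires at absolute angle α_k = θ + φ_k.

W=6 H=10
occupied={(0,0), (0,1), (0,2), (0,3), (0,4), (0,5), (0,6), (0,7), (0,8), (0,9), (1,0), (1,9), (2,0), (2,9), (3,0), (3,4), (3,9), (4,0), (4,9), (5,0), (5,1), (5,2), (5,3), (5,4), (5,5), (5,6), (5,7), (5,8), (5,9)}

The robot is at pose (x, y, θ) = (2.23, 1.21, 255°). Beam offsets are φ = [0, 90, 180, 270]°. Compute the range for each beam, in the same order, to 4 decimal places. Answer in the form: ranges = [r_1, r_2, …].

beam 1: φ=0°, α=255°
  dir = (cos 255°, sin 255°) = (-0.2588, -0.9659); from cell (2,1)
  next x-line at t=0.8887, next y-line at t=0.2174; Δt_x=3.8637, Δt_y=1.0353
    y: enter (2,0) at t=0.2174 ← occupied
  → r_1 = 0.2174
beam 2: φ=90°, α=345°
  dir = (cos 345°, sin 345°) = (0.9659, -0.2588); from cell (2,1)
  next x-line at t=0.7972, next y-line at t=0.8114; Δt_x=1.0353, Δt_y=3.8637
    x: enter (3,1) at t=0.7972
    y: enter (3,0) at t=0.8114 ← occupied
  → r_2 = 0.8114
beam 3: φ=180°, α=75°
  dir = (cos 75°, sin 75°) = (0.2588, 0.9659); from cell (2,1)
  next x-line at t=2.9751, next y-line at t=0.8179; Δt_x=3.8637, Δt_y=1.0353
    y: enter (2,2) at t=0.8179
    y: enter (2,3) at t=1.8531
    y: enter (2,4) at t=2.8884
    x: enter (3,4) at t=2.9751 ← occupied
  → r_3 = 2.9751
beam 4: φ=270°, α=165°
  dir = (cos 165°, sin 165°) = (-0.9659, 0.2588); from cell (2,1)
  next x-line at t=0.2381, next y-line at t=3.0523; Δt_x=1.0353, Δt_y=3.8637
    x: enter (1,1) at t=0.2381
    x: enter (0,1) at t=1.2734 ← occupied
  → r_4 = 1.2734

ranges = [0.2174, 0.8114, 2.9751, 1.2734]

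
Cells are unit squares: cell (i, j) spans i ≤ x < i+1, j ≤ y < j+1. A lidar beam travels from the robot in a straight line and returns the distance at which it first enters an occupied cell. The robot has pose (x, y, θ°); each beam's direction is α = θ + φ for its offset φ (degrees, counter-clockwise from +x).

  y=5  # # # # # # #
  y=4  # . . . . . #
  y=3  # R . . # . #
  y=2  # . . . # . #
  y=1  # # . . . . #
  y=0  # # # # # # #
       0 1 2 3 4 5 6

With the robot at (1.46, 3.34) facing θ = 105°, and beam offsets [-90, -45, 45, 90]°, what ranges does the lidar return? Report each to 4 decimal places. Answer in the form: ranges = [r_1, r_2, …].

ranges = [4.7002, 1.9168, 0.5312, 0.4762]

beam 1: φ=-90°, α=15°
  cosα=0.9659 sinα=0.2588 | (1,3) | tMaxX 0.5590 tMaxY 2.5500 | tΔX 1.0353 tΔY 3.8637
    t=0.5590 [x] (2,3)
    t=1.5943 [x] (3,3)
    t=2.5500 [y] (3,4)
    t=2.6296 [x] (4,4)
    t=3.6649 [x] (5,4)
    t=4.7002 [x] (6,4) — stop
  → r_1 = 4.7002
beam 2: φ=-45°, α=60°
  cosα=0.5000 sinα=0.8660 | (1,3) | tMaxX 1.0800 tMaxY 0.7621 | tΔX 2.0000 tΔY 1.1547
    t=0.7621 [y] (1,4)
    t=1.0800 [x] (2,4)
    t=1.9168 [y] (2,5) — stop
  → r_2 = 1.9168
beam 3: φ=45°, α=150°
  cosα=-0.8660 sinα=0.5000 | (1,3) | tMaxX 0.5312 tMaxY 1.3200 | tΔX 1.1547 tΔY 2.0000
    t=0.5312 [x] (0,3) — stop
  → r_3 = 0.5312
beam 4: φ=90°, α=195°
  cosα=-0.9659 sinα=-0.2588 | (1,3) | tMaxX 0.4762 tMaxY 1.3137 | tΔX 1.0353 tΔY 3.8637
    t=0.4762 [x] (0,3) — stop
  → r_4 = 0.4762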